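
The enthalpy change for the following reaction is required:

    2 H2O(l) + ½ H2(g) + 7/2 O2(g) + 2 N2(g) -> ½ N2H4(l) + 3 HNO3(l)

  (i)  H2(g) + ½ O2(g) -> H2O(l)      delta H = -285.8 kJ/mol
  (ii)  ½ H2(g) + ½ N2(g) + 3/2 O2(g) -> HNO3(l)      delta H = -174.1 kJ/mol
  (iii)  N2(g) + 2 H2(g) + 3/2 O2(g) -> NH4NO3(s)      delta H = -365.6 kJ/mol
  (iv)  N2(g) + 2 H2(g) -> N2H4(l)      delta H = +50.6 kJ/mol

(i) reversed and × 2: (-2)·(-285.8) = +571.6 kJ/mol
(ii) × 3: (3)·(-174.1) = -522.3 kJ/mol
(iii): not needed.
(iv) × 1/2: (1/2)·(+50.6) = +25.3 kJ/mol
Summing the manipulated equations, delta H = (+571.6) + (-522.3) + (+25.3) = 74.6 kJ/mol

delta H = 74.6 kJ/mol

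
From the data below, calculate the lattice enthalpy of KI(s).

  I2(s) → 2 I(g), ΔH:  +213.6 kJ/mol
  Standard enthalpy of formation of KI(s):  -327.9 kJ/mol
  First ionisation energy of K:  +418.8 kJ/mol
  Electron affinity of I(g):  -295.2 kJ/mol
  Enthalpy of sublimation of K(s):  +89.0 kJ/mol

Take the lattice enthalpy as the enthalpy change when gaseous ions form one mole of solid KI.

ΔHf° = 1·ΔHsub + 1·(ΣIE) + 1/2·D(I2) + 1·EA + U
-327.9 = 1·(+89.0) + 1·(+418.8) + 1/2·(+213.6) + 1·(-295.2) + U
U = -327.9 − (+319.4) = -647.3 kJ/mol

U = -647.3 kJ/mol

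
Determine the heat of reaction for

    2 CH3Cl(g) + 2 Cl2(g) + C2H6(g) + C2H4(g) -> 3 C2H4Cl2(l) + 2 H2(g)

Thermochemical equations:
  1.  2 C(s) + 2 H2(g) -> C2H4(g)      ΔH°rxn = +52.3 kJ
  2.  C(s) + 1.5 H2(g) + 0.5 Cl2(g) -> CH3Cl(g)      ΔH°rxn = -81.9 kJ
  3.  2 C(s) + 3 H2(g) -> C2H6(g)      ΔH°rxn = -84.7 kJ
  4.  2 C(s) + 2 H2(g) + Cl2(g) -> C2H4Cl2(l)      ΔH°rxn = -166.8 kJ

eq. 1 reversed (C2H4(g) must end up as a reactant): -52.3 kJ
eq. 2 reversed and × 2 (CH3Cl(g) must end up as a reactant; ×2 to match 2 CH3Cl(g) in the target): (-2)·(-81.9) = +163.8 kJ
eq. 3 reversed (C2H6(g) must end up as a reactant): +84.7 kJ
eq. 4 × 3 (×3 to match 3 C2H4Cl2(l) in the target): (3)·(-166.8) = -500.4 kJ
ΔH°rxn = (-1)·(+52.3) + (-2)·(-81.9) + (-1)·(-84.7) + (3)·(-166.8) = -304.2 kJ

ΔH°rxn = -304.2 kJ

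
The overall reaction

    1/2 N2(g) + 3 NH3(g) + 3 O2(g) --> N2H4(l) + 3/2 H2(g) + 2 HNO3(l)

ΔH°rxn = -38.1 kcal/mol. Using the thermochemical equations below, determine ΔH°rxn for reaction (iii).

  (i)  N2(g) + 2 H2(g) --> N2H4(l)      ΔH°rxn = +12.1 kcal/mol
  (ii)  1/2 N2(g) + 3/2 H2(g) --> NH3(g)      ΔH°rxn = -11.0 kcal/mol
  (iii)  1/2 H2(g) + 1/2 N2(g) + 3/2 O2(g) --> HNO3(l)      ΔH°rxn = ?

(i) as written: +12.1 kcal/mol
(ii) reversed and × 3: (-3)·(-11.0) = +33.0 kcal/mol
(iii) × 2: contributes 2·x
-38.1 = (+12.1) + (+33.0) + 2·x
x = (-38.1 − (+45.1)) / (2) = -41.6 kcal/mol

ΔH°rxn = -41.6 kcal/mol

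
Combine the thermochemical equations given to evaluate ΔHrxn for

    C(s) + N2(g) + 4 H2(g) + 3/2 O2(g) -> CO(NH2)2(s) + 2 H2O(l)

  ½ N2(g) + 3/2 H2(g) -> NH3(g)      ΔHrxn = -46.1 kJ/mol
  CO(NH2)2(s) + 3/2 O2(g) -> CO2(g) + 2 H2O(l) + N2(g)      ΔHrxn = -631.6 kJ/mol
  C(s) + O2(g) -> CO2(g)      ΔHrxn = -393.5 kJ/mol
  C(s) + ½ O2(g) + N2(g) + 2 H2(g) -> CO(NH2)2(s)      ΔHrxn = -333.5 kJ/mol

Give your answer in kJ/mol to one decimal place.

equation 1: not needed (NH3(g) appears nowhere else).
equation 2 as written (H2O(l) already on the product side): -631.6 kJ/mol
equation 3 reversed: +393.5 kJ/mol
equation 4 × 2: (2)·(-333.5) = -667.0 kJ/mol
Combining the equations, ΔHrxn = (1)·(-631.6) + (-1)·(-393.5) + (2)·(-333.5) = -905.1 kJ/mol

ΔHrxn = -905.1 kJ/mol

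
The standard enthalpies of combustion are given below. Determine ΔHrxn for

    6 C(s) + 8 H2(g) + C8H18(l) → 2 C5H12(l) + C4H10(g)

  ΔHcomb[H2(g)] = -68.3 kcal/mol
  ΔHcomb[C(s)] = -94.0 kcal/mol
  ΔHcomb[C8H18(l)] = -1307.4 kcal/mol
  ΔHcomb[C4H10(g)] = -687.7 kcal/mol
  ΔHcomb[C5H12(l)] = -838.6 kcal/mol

ΔHrxn = -52.9 kcal/mol

With combustion enthalpies, reactants minus products:
= [6·(-94.0) + 8·(-68.3) + 1·(-1307.4)] − [2·(-838.6) + 1·(-687.7)]
= -52.9 kcal/mol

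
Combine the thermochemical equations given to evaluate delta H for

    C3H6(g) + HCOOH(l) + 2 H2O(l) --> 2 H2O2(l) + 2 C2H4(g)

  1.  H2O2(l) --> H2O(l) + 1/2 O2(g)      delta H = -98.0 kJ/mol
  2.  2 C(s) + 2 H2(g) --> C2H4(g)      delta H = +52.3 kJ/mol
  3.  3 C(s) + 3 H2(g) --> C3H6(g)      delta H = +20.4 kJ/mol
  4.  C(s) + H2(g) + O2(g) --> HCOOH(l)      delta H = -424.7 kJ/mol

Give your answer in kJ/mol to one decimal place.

eq. 1 reversed and × 2: (-2)·(-98.0) = +196.0 kJ/mol
eq. 2 × 2: (2)·(+52.3) = +104.6 kJ/mol
eq. 3 reversed: -20.4 kJ/mol
eq. 4 reversed: +424.7 kJ/mol
Since enthalpy is a state function, delta H = (+196.0) + (+104.6) + (-20.4) + (+424.7) = 704.9 kJ/mol

delta H = 704.9 kJ/mol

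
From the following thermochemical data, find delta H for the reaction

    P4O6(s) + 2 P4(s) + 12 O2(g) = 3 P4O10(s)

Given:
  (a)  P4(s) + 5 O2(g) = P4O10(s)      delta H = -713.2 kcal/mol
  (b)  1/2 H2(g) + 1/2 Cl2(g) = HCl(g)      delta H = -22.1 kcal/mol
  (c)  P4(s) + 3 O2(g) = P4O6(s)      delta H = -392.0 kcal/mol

delta H = -1747.6 kcal/mol

(a) × 3 (scale by 3 for the 3 P4O10(s)): (3)·(-713.2) = -2139.6 kcal/mol
(b): not needed (H2(g) appears nowhere else).
(c) reversed (P4O6(s) must end up as a reactant): +392.0 kcal/mol
delta H = (-2139.6) + (+392.0) = -1747.6 kcal/mol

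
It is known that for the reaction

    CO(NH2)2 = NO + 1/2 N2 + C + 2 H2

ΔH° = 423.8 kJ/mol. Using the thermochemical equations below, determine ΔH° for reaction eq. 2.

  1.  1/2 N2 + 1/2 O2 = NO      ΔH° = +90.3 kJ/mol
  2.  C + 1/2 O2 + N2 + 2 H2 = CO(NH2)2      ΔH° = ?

ΔH° = -333.5 kJ/mol

eq. 1 as written (NO already on the product side): +90.3 kJ/mol
eq. 2 reversed (reverse to put CO(NH2)2 on the reactant side): contributes −x
+423.8 = (+90.3) − x
x = (+423.8 − (+90.3)) / (-1) = -333.5 kJ/mol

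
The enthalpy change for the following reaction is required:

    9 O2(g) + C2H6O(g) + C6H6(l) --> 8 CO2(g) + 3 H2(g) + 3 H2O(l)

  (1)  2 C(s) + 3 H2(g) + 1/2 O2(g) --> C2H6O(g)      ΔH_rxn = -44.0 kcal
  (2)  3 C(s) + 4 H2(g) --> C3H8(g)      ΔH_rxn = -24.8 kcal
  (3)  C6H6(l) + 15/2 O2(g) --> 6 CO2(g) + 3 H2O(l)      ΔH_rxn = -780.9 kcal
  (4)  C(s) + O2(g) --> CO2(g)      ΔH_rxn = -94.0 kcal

ΔH_rxn = -924.9 kcal

(1) reversed (C2H6O(g) must end up as a reactant): +44.0 kcal
(2): not needed (C3H8(g) appears nowhere else).
(3) as written (C6H6(l) already on the reactant side): -780.9 kcal
(4) × 2: (2)·(-94.0) = -188.0 kcal
By Hess's law, ΔH_rxn = (-1)·(-44.0) + (1)·(-780.9) + (2)·(-94.0) = -924.9 kcal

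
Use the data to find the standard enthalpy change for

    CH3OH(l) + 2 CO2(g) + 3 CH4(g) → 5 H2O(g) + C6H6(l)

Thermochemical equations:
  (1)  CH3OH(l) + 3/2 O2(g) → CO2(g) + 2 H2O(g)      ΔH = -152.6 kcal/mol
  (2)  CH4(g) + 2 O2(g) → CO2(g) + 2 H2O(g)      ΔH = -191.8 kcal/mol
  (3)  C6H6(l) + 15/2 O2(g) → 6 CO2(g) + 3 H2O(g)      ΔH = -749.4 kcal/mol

(1) as written: -152.6 kcal/mol
(2) × 3: (3)·(-191.8) = -575.4 kcal/mol
(3) reversed: +749.4 kcal/mol
ΔH = (1)·(-152.6) + (3)·(-191.8) + (-1)·(-749.4) = 21.4 kcal/mol

ΔH = 21.4 kcal/mol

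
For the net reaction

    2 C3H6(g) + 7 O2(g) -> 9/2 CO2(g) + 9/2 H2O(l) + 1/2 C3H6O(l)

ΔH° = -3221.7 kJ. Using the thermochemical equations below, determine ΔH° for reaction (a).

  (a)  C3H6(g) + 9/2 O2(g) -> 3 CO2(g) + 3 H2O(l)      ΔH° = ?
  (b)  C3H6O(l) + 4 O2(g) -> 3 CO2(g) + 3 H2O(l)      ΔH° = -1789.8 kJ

ΔH° = -2058.3 kJ

(a) × 2: contributes 2·x
(b) reversed and × 1/2: (-1/2)·(-1789.8) = +894.9 kJ
-3221.7 = (+894.9) + 2·x
x = (-3221.7 − (+894.9)) / (2) = -2058.3 kJ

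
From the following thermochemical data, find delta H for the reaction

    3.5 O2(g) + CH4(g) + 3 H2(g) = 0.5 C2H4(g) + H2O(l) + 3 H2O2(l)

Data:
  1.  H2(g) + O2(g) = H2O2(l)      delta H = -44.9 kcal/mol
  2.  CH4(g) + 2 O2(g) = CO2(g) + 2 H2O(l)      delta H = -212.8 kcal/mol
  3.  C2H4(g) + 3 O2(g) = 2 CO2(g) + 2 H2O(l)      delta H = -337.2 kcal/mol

eq. 1 × 3 (scale by 3 for the 3 H2O2(l)): (3)·(-44.9) = -134.7 kcal/mol
eq. 2 as written (CH4(g) already on the reactant side): -212.8 kcal/mol
eq. 3 reversed and × 1/2 (reverse to put C2H4(g) on the product side; scale by 1/2 for the 1/2 C2H4(g)): (-1/2)·(-337.2) = +168.6 kcal/mol
Summing the manipulated equations, delta H = (-134.7) + (-212.8) + (+168.6) = -178.9 kcal/mol

delta H = -178.9 kcal/mol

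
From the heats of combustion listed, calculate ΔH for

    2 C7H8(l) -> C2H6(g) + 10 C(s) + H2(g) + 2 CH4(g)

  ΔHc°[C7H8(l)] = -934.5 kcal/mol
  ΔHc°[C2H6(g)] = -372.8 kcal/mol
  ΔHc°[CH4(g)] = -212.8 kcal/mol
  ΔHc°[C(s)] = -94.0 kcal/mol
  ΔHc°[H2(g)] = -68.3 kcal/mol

ΔH = -62.3 kcal/mol

Using ΔH = Σ nΔHc°(reactants) − Σ nΔHc°(products):
= [2·(-934.5)] − [1·(-372.8) + 10·(-94.0) + 1·(-68.3) + 2·(-212.8)]
= -62.3 kcal/mol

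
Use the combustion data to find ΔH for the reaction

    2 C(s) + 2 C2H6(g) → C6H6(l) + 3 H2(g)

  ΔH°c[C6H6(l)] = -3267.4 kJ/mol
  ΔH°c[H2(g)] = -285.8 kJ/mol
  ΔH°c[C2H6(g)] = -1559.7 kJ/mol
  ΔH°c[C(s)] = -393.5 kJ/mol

ΔH = 218.4 kJ/mol

Using ΔH = Σ nΔHc°(reactants) − Σ nΔHc°(products):
= [2·(-393.5) + 2·(-1559.7)] − [1·(-3267.4) + 3·(-285.8)]
= 218.4 kJ/mol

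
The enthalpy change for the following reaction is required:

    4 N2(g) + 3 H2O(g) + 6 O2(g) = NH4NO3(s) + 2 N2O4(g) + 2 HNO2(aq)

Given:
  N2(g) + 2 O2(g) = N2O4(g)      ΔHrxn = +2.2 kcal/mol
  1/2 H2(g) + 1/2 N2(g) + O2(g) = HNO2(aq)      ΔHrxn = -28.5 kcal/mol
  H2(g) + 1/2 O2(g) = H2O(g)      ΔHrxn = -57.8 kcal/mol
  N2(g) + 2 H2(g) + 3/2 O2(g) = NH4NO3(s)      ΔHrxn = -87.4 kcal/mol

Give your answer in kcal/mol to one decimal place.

equation 1 × 2: (2)·(+2.2) = +4.4 kcal/mol
equation 2 × 2: (2)·(-28.5) = -57.0 kcal/mol
equation 3 reversed and × 3: (-3)·(-57.8) = +173.4 kcal/mol
equation 4 as written: -87.4 kcal/mol
ΔHrxn = (+4.4) + (-57.0) + (+173.4) + (-87.4) = 33.4 kcal/mol

ΔHrxn = 33.4 kcal/mol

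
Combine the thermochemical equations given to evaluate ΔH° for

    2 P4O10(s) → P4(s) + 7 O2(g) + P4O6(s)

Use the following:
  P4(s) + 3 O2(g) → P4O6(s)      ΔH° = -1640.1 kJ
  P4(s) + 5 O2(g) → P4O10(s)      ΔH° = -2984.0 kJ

equation 1 as written (P4O6(s) already on the product side): -1640.1 kJ
equation 2 reversed and × 2 (reverse to put P4O10(s) on the reactant side; ×2 to match 2 P4O10(s) in the target): (-2)·(-2984.0) = +5968.0 kJ
Summing the manipulated equations, ΔH° = (1)·(-1640.1) + (-2)·(-2984.0) = 4327.9 kJ

ΔH° = 4327.9 kJ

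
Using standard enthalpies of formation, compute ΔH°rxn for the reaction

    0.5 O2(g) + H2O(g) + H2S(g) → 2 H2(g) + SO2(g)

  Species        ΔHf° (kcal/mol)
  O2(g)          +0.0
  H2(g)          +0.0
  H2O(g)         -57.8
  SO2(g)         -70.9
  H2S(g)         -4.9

Products: 2·(+0.0) + 1·(-70.9) = -70.9
Reactants: 1/2·(+0.0) + 1·(-57.8) + 1·(-4.9) = -62.7
ΔH°rxn = (-70.9) − (-62.7) = -8.2 kcal/mol

ΔH°rxn = -8.2 kcal/mol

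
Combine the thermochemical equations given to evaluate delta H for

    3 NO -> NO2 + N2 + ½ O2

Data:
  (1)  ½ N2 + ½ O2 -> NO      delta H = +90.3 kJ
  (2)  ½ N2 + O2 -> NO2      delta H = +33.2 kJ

(1) reversed and × 3: (-3)·(+90.3) = -270.9 kJ
(2) as written: +33.2 kJ
delta H = (-270.9) + (+33.2) = -237.7 kJ

delta H = -237.7 kJ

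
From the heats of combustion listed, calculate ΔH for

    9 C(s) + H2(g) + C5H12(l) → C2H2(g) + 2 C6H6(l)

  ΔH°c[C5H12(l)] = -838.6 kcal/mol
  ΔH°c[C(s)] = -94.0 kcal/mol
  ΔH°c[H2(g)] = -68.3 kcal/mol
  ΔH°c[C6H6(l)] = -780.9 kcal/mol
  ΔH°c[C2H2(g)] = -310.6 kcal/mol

With combustion enthalpies, reactants minus products:
= [9·(-94.0) + 1·(-68.3) + 1·(-838.6)] − [1·(-310.6) + 2·(-780.9)]
= 119.5 kcal/mol

ΔH = 119.5 kcal/mol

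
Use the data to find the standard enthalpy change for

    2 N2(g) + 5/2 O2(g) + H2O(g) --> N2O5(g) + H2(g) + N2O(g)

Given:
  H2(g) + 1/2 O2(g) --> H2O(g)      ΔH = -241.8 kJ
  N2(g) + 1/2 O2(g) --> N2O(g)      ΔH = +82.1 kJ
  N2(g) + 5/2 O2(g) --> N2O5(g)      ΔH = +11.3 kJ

equation 1 reversed (H2O(g) must end up as a reactant): +241.8 kJ
equation 2 as written (N2O(g) already on the product side): +82.1 kJ
equation 3 as written (N2O5(g) already on the product side): +11.3 kJ
Combining the equations, ΔH = (-1)·(-241.8) + (1)·(+82.1) + (1)·(+11.3) = 335.2 kJ

ΔH = 335.2 kJ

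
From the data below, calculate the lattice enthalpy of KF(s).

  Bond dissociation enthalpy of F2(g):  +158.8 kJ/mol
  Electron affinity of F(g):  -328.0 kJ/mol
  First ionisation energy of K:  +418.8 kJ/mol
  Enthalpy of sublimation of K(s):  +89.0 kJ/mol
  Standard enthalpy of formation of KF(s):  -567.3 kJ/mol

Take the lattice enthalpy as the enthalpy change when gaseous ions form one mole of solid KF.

ΔHf° = 1·ΔHsub + 1·(ΣIE) + 1/2·D(F2) + 1·EA + U
-567.3 = 1·(+89.0) + 1·(+418.8) + 1/2·(+158.8) + 1·(-328.0) + U
U = -567.3 − (+259.2) = -826.5 kJ/mol

U = -826.5 kJ/mol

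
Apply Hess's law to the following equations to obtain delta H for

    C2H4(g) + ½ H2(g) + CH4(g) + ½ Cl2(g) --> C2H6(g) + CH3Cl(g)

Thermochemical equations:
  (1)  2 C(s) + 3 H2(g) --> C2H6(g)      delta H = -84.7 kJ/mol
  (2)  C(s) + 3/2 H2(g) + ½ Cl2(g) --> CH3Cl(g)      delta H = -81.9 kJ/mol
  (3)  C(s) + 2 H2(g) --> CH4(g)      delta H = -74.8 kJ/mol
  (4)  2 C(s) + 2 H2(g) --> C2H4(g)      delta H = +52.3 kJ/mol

(1) as written: -84.7 kJ/mol
(2) as written: -81.9 kJ/mol
(3) reversed: +74.8 kJ/mol
(4) reversed: -52.3 kJ/mol
delta H = (-84.7) + (-81.9) + (+74.8) + (-52.3) = -144.1 kJ/mol

delta H = -144.1 kJ/mol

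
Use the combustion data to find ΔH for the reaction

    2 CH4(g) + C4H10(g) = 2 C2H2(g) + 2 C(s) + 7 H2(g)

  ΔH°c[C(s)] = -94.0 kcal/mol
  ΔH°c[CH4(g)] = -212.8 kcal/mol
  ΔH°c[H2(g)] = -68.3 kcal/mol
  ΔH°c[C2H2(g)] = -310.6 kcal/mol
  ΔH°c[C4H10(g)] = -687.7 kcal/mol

ΔH = 174.0 kcal/mol

Using ΔH = Σ nΔHc°(reactants) − Σ nΔHc°(products):
= [2·(-212.8) + 1·(-687.7)] − [2·(-310.6) + 2·(-94.0) + 7·(-68.3)]
= 174.0 kcal/mol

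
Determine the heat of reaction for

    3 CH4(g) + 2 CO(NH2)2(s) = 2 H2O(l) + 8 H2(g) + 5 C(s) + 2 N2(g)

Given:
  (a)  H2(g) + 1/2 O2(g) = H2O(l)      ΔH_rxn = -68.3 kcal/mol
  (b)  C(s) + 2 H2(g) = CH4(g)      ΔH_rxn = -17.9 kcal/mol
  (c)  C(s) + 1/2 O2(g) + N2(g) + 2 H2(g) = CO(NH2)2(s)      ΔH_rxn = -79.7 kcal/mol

(a) × 2 (×2 to match 2 H2O(l) in the target): (2)·(-68.3) = -136.6 kcal/mol
(b) reversed and × 3 (CH4(g) must end up as a reactant; scale by 3 for the 3 CH4(g)): (-3)·(-17.9) = +53.7 kcal/mol
(c) reversed and × 2 (CO(NH2)2(s) must end up as a reactant; ×2 to match 2 CO(NH2)2(s) in the target): (-2)·(-79.7) = +159.4 kcal/mol
ΔH_rxn = (-136.6) + (+53.7) + (+159.4) = 76.5 kcal/mol

ΔH_rxn = 76.5 kcal/mol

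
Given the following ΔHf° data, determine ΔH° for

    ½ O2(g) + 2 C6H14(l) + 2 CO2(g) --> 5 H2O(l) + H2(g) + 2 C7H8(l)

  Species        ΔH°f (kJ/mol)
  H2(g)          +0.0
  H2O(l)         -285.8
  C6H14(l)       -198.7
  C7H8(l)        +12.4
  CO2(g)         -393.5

ΔH° = -219.8 kJ/mol

Products: 5·(-285.8) + 1·(+0.0) + 2·(+12.4) = -1404.2
Reactants: 1/2·(+0.0) + 2·(-198.7) + 2·(-393.5) = -1184.4
ΔH° = (-1404.2) − (-1184.4) = -219.8 kJ/mol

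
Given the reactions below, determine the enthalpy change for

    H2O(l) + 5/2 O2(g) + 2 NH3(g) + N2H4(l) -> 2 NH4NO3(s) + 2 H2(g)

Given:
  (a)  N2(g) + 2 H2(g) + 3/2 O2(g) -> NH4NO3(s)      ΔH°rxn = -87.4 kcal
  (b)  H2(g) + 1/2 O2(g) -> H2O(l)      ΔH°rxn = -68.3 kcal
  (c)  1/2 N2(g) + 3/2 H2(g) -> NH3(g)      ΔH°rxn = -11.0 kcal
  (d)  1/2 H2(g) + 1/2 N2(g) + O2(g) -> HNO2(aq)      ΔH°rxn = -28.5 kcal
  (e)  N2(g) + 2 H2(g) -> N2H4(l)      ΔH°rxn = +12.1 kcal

ΔH°rxn = -96.6 kcal

(a) × 2 (scale by 2 for the 2 NH4NO3(s)): (2)·(-87.4) = -174.8 kcal
(b) reversed (H2O(l) must end up as a reactant): +68.3 kcal
(c) reversed and × 2 (NH3(g) must end up as a reactant; ×2 to match 2 NH3(g) in the target): (-2)·(-11.0) = +22.0 kcal
(d): not needed (HNO2(aq) appears nowhere else).
(e) reversed (reverse to put N2H4(l) on the reactant side): -12.1 kcal
ΔH°rxn = (2)·(-87.4) + (-1)·(-68.3) + (-2)·(-11.0) + (-1)·(+12.1) = -96.6 kcal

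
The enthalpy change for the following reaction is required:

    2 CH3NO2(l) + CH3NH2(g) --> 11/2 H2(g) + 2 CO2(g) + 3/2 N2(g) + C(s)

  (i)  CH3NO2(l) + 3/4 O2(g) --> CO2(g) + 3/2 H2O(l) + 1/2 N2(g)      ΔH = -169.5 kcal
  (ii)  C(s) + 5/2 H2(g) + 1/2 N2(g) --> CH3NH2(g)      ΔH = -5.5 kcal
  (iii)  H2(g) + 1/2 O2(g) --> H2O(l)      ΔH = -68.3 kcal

(i) × 2: (2)·(-169.5) = -339.0 kcal
(ii) reversed: +5.5 kcal
(iii) reversed and × 3: (-3)·(-68.3) = +204.9 kcal
Since enthalpy is a state function, ΔH = (-339.0) + (+5.5) + (+204.9) = -128.6 kcal

ΔH = -128.6 kcal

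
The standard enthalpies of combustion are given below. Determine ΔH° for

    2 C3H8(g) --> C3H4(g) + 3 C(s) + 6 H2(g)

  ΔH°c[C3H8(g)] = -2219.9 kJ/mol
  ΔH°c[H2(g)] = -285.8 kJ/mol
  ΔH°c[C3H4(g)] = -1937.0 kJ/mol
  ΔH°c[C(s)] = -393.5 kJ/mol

ΔH° = 392.5 kJ/mol

With combustion enthalpies, reactants minus products:
= [2·(-2219.9)] − [1·(-1937.0) + 3·(-393.5) + 6·(-285.8)]
= 392.5 kJ/mol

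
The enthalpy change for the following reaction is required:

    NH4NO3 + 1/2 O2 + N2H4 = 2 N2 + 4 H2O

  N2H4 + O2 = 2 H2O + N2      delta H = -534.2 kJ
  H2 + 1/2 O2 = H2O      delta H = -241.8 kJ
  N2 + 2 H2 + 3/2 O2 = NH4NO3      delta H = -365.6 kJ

delta H = -652.2 kJ

equation 1 as written: -534.2 kJ
equation 2 × 2: (2)·(-241.8) = -483.6 kJ
equation 3 reversed: +365.6 kJ
delta H = (1)·(-534.2) + (2)·(-241.8) + (-1)·(-365.6) = -652.2 kJ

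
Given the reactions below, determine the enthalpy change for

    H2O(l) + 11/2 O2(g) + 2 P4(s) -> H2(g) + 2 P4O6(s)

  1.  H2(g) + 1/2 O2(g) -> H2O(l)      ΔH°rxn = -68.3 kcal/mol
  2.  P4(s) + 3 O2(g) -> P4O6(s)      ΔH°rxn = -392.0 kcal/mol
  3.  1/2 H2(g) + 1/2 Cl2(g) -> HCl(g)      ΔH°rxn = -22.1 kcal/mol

ΔH°rxn = -715.7 kcal/mol

eq. 1 reversed (H2O(l) must end up as a reactant): +68.3 kcal/mol
eq. 2 × 2 (scale by 2 for the 2 P4O6(s)): (2)·(-392.0) = -784.0 kcal/mol
eq. 3: not needed (HCl(g) appears nowhere else).
ΔH°rxn = (-1)·(-68.3) + (2)·(-392.0) = -715.7 kcal/mol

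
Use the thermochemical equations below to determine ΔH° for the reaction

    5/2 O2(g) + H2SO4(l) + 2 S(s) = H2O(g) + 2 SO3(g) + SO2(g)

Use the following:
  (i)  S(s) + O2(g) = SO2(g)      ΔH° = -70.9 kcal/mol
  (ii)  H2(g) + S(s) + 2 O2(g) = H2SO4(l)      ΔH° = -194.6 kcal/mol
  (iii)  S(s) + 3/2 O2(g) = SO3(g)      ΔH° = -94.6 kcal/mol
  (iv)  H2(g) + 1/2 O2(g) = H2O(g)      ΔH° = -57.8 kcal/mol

ΔH° = -123.3 kcal/mol

(i) as written (SO2(g) already on the product side): -70.9 kcal/mol
(ii) reversed (H2SO4(l) must end up as a reactant): +194.6 kcal/mol
(iii) × 2 (×2 to match 2 SO3(g) in the target): (2)·(-94.6) = -189.2 kcal/mol
(iv) as written (H2O(g) already on the product side): -57.8 kcal/mol
Since enthalpy is a state function, ΔH° = (1)·(-70.9) + (-1)·(-194.6) + (2)·(-94.6) + (1)·(-57.8) = -123.3 kcal/mol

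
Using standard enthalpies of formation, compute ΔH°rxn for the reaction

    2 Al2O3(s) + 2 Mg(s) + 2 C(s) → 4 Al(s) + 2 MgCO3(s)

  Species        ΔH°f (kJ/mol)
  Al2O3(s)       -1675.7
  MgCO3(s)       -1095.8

ΔH°rxn = Σ nΔHf°(products) − Σ nΔHf°(reactants).
Products: 4·(+0.0) + 2·(-1095.8) = -2191.6
Reactants: 2·(-1675.7) + 2·(+0.0) + 2·(+0.0) = -3351.4
ΔH°rxn = (-2191.6) − (-3351.4) = 1159.8 kJ/mol

ΔH°rxn = 1159.8 kJ/mol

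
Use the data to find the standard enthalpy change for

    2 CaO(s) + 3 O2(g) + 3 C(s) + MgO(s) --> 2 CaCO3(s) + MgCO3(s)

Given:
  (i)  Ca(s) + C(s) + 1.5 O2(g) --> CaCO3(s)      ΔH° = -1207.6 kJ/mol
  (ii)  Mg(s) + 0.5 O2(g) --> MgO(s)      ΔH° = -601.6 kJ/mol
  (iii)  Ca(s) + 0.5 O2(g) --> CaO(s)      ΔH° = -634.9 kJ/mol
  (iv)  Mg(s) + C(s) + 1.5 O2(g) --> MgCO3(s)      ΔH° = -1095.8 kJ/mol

ΔH° = -1639.6 kJ/mol

(i) × 2 (scale by 2 for the 2 CaCO3(s)): (2)·(-1207.6) = -2415.2 kJ/mol
(ii) reversed (reverse to put MgO(s) on the reactant side): +601.6 kJ/mol
(iii) reversed and × 2 (CaO(s) must end up as a reactant; scale by 2 for the 2 CaO(s)): (-2)·(-634.9) = +1269.8 kJ/mol
(iv) as written (MgCO3(s) already on the product side): -1095.8 kJ/mol
Summing the manipulated equations, ΔH° = (2)·(-1207.6) + (-1)·(-601.6) + (-2)·(-634.9) + (1)·(-1095.8) = -1639.6 kJ/mol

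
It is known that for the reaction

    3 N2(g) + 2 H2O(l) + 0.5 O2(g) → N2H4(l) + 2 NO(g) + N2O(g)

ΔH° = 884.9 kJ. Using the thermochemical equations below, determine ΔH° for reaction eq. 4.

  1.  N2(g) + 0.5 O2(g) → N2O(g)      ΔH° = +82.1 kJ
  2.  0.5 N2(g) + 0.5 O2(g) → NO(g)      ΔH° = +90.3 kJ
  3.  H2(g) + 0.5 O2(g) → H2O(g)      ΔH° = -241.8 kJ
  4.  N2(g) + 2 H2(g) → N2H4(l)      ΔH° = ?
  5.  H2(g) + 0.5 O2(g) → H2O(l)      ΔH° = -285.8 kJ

eq. 1 as written: +82.1 kJ
eq. 2 × 2: (2)·(+90.3) = +180.6 kJ
eq. 3: not needed.
eq. 4 as written: contributes x
eq. 5 reversed and × 2: (-2)·(-285.8) = +571.6 kJ
+884.9 = (+82.1) + (+180.6) + (+571.6) + x
x = (+884.9 − (+834.3)) / (1) = 50.6 kJ

ΔH° = 50.6 kJ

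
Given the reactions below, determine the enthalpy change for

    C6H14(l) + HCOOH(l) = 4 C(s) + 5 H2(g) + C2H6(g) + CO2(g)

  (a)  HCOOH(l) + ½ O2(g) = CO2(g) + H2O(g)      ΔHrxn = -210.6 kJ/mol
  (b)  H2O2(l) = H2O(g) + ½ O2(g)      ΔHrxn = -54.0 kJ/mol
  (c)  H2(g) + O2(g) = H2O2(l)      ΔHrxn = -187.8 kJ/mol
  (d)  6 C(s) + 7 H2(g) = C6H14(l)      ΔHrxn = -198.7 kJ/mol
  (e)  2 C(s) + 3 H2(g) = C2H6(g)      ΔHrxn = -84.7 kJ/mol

(a) as written (HCOOH(l) already on the reactant side): -210.6 kJ/mol
(b) reversed: +54.0 kJ/mol
(c) reversed: +187.8 kJ/mol
(d) reversed (reverse to put C6H14(l) on the reactant side): +198.7 kJ/mol
(e) as written (C2H6(g) already on the product side): -84.7 kJ/mol
Since enthalpy is a state function, ΔHrxn = (-210.6) + (+54.0) + (+187.8) + (+198.7) + (-84.7) = 145.2 kJ/mol

ΔHrxn = 145.2 kJ/mol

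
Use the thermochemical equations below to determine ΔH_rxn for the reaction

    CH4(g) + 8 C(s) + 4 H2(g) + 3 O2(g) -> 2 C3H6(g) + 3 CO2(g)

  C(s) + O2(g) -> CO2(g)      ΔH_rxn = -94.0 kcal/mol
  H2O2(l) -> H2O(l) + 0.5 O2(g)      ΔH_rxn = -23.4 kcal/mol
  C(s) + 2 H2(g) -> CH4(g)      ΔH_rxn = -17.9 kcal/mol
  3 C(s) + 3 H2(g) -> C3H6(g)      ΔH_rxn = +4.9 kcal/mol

ΔH_rxn = -254.3 kcal/mol

equation 1 × 3 (scale by 3 for the 3 CO2(g)): (3)·(-94.0) = -282.0 kcal/mol
equation 2: not needed (H2O(l) appears nowhere else).
equation 3 reversed (reverse to put CH4(g) on the reactant side): +17.9 kcal/mol
equation 4 × 2 (×2 to match 2 C3H6(g) in the target): (2)·(+4.9) = +9.8 kcal/mol
Combining the equations, ΔH_rxn = (-282.0) + (+17.9) + (+9.8) = -254.3 kcal/mol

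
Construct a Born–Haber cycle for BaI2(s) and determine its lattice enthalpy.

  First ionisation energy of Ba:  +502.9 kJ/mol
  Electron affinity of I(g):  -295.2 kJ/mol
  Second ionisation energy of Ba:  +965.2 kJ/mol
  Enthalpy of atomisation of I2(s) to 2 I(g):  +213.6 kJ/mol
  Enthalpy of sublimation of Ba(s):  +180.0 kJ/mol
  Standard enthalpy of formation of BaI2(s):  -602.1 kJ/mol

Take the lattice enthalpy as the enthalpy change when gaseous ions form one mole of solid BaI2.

U = -1873.4 kJ/mol

ΔHf° = 1·ΔHsub + 1·(ΣIE) + 1·D(I2) + 2·EA + U
-602.1 = 1·(+180.0) + 1·(+1468.1) + 1·(+213.6) + 2·(-295.2) + U
U = -602.1 − (+1271.3) = -1873.4 kJ/mol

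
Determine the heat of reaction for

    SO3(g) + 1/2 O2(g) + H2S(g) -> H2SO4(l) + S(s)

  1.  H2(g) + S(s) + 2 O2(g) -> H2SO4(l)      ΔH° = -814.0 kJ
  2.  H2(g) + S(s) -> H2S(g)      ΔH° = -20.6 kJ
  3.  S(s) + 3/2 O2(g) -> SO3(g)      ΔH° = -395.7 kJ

ΔH° = -397.7 kJ

eq. 1 as written: -814.0 kJ
eq. 2 reversed: +20.6 kJ
eq. 3 reversed: +395.7 kJ
ΔH° = (-814.0) + (+20.6) + (+395.7) = -397.7 kJ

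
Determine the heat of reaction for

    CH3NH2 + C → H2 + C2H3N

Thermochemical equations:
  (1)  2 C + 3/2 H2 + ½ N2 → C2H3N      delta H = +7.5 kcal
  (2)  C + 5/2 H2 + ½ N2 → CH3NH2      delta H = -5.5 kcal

delta H = 13.0 kcal

(1) as written: +7.5 kcal
(2) reversed: +5.5 kcal
Summing the manipulated equations, delta H = (1)·(+7.5) + (-1)·(-5.5) = 13.0 kcal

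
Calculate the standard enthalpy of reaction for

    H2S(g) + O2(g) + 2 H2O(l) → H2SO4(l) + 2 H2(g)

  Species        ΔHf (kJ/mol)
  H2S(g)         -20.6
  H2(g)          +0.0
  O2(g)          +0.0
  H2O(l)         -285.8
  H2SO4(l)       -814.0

ΔH°rxn = -221.8 kJ/mol

ΔH°rxn = Σ nΔHf°(products) − Σ nΔHf°(reactants).
Products: 1·(-814.0) + 2·(+0.0) = -814.0
Reactants: 1·(-20.6) + 1·(+0.0) + 2·(-285.8) = -592.2
ΔH°rxn = (-814.0) − (-592.2) = -221.8 kJ/mol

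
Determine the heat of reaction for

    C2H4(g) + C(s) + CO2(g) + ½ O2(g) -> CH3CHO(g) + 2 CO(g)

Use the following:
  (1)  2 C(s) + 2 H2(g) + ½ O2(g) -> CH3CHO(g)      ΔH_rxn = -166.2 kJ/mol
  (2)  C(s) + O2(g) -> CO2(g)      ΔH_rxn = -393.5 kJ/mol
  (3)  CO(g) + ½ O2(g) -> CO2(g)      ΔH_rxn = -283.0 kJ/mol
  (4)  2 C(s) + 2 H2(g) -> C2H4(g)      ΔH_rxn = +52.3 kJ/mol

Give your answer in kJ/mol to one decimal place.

(1) as written (CH3CHO(g) already on the product side): -166.2 kJ/mol
(2) as written: -393.5 kJ/mol
(3) reversed and × 2 (CO(g) must end up as a product; ×2 to match 2 CO(g) in the target): (-2)·(-283.0) = +566.0 kJ/mol
(4) reversed (C2H4(g) must end up as a reactant): -52.3 kJ/mol
ΔH_rxn = (1)·(-166.2) + (1)·(-393.5) + (-2)·(-283.0) + (-1)·(+52.3) = -46.0 kJ/mol

ΔH_rxn = -46.0 kJ/mol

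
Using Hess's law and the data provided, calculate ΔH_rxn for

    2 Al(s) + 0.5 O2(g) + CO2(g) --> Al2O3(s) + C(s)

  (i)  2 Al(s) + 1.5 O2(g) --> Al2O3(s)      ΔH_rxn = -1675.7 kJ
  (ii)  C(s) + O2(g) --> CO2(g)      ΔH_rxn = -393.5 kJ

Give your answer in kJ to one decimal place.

(i) as written (Al2O3(s) already on the product side): -1675.7 kJ
(ii) reversed (CO2(g) must end up as a reactant): +393.5 kJ
ΔH_rxn = (1)·(-1675.7) + (-1)·(-393.5) = -1282.2 kJ

ΔH_rxn = -1282.2 kJ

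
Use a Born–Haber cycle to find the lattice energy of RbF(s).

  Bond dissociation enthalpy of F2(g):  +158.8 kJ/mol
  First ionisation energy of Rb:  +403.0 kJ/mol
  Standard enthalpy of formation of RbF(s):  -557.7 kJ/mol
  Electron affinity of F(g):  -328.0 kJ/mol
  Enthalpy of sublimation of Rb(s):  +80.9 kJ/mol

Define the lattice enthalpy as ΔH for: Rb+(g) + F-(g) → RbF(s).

ΔHf° = 1·ΔHsub + 1·(ΣIE) + 1/2·D(F2) + 1·EA + U
-557.7 = 1·(+80.9) + 1·(+403.0) + 1/2·(+158.8) + 1·(-328.0) + U
U = -557.7 − (+235.3) = -793.0 kJ/mol

U = -793.0 kJ/mol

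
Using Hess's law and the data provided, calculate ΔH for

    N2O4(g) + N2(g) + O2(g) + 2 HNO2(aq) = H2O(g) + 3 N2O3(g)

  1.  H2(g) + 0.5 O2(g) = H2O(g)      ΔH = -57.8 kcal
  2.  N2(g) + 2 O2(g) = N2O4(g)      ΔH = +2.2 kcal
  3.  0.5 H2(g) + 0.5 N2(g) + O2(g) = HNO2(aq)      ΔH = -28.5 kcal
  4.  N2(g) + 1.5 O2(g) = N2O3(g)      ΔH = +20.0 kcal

ΔH = 57.0 kcal

eq. 1 as written (H2O(g) already on the product side): -57.8 kcal
eq. 2 reversed (N2O4(g) must end up as a reactant): -2.2 kcal
eq. 3 reversed and × 2 (reverse to put HNO2(aq) on the reactant side; ×2 to match 2 HNO2(aq) in the target): (-2)·(-28.5) = +57.0 kcal
eq. 4 × 3 (×3 to match 3 N2O3(g) in the target): (3)·(+20.0) = +60.0 kcal
By Hess's law, ΔH = (1)·(-57.8) + (-1)·(+2.2) + (-2)·(-28.5) + (3)·(+20.0) = 57.0 kcal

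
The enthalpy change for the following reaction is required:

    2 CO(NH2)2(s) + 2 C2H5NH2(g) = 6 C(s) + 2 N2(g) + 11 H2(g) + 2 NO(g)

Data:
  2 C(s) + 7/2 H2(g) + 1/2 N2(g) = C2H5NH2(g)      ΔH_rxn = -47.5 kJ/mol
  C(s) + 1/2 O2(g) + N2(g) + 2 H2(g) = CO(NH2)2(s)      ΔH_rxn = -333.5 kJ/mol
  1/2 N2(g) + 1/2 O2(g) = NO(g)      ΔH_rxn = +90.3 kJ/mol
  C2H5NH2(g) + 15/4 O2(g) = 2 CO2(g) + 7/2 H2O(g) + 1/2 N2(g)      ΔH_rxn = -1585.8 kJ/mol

equation 1 reversed and × 2: (-2)·(-47.5) = +95.0 kJ/mol
equation 2 reversed and × 2 (CO(NH2)2(s) must end up as a reactant; ×2 to match 2 CO(NH2)2(s) in the target): (-2)·(-333.5) = +667.0 kJ/mol
equation 3 × 2 (×2 to match 2 NO(g) in the target): (2)·(+90.3) = +180.6 kJ/mol
equation 4: not needed (CO2(g) appears nowhere else).
Summing the manipulated equations, ΔH_rxn = (-2)·(-47.5) + (-2)·(-333.5) + (2)·(+90.3) = 942.6 kJ/mol

ΔH_rxn = 942.6 kJ/mol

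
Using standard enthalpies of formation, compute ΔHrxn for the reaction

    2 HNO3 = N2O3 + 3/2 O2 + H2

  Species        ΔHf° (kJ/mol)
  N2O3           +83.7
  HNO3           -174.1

ΔHrxn = 431.9 kJ/mol

Products: 1·(+83.7) + 3/2·(+0.0) + 1·(+0.0) = +83.7
Reactants: 2·(-174.1) = -348.2
ΔHrxn = (+83.7) − (-348.2) = 431.9 kJ/mol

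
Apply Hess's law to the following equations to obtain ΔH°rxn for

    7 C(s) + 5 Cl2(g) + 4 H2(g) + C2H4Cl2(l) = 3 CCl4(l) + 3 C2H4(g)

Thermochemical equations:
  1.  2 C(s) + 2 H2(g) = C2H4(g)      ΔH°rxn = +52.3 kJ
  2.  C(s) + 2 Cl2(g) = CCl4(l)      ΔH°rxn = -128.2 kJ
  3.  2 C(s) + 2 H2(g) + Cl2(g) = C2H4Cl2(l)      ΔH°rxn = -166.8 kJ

ΔH°rxn = -60.9 kJ

eq. 1 × 3: (3)·(+52.3) = +156.9 kJ
eq. 2 × 3: (3)·(-128.2) = -384.6 kJ
eq. 3 reversed: +166.8 kJ
Summing the manipulated equations, ΔH°rxn = (3)·(+52.3) + (3)·(-128.2) + (-1)·(-166.8) = -60.9 kJ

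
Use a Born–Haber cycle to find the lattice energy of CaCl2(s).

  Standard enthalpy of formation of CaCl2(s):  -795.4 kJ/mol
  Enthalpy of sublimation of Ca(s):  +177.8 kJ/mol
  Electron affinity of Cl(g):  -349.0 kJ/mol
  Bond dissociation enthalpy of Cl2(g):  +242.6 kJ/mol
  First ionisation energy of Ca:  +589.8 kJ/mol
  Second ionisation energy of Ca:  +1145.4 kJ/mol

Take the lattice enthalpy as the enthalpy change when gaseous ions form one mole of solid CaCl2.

ΔHf° = 1·ΔHsub + 1·(ΣIE) + 1·D(Cl2) + 2·EA + U
-795.4 = 1·(+177.8) + 1·(+1735.2) + 1·(+242.6) + 2·(-349.0) + U
U = -795.4 − (+1457.6) = -2253.0 kJ/mol

U = -2253.0 kJ/mol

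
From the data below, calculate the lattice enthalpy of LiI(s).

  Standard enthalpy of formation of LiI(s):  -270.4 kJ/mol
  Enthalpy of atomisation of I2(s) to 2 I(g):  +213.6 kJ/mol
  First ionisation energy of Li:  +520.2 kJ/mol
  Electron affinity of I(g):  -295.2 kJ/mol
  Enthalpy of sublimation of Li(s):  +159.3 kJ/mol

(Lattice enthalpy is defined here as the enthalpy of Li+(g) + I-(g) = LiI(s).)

U = -761.5 kJ/mol

ΔHf° = 1·ΔHsub + 1·(ΣIE) + 1/2·D(I2) + 1·EA + U
-270.4 = 1·(+159.3) + 1·(+520.2) + 1/2·(+213.6) + 1·(-295.2) + U
U = -270.4 − (+491.1) = -761.5 kJ/mol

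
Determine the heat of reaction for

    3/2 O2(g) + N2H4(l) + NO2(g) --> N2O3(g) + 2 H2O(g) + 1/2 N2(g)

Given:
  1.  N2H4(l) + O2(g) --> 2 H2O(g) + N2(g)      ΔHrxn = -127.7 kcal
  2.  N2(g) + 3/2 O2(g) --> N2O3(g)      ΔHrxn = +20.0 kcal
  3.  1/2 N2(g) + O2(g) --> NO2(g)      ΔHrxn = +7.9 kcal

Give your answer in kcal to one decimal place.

ΔHrxn = -115.6 kcal

eq. 1 as written: -127.7 kcal
eq. 2 as written: +20.0 kcal
eq. 3 reversed: -7.9 kcal
Since enthalpy is a state function, ΔHrxn = (1)·(-127.7) + (1)·(+20.0) + (-1)·(+7.9) = -115.6 kcal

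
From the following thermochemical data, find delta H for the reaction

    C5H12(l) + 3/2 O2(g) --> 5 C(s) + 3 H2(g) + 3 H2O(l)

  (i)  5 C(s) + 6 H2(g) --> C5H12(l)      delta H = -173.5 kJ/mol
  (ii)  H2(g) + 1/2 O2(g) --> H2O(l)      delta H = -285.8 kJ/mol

delta H = -683.9 kJ/mol

(i) reversed: +173.5 kJ/mol
(ii) × 3: (3)·(-285.8) = -857.4 kJ/mol
Summing the manipulated equations, delta H = (+173.5) + (-857.4) = -683.9 kJ/mol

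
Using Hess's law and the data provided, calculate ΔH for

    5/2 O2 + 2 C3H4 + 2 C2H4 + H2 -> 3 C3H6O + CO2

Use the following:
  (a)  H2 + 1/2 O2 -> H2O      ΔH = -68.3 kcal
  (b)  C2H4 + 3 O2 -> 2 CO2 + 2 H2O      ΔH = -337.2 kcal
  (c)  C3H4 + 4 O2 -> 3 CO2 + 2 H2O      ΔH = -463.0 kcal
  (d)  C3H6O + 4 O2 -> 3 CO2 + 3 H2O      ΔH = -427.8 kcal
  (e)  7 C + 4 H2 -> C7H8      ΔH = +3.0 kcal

(a) as written: -68.3 kcal
(b) × 2: (2)·(-337.2) = -674.4 kcal
(c) × 2: (2)·(-463.0) = -926.0 kcal
(d) reversed and × 3: (-3)·(-427.8) = +1283.4 kcal
(e): not needed.
Combining the equations, ΔH = (1)·(-68.3) + (2)·(-337.2) + (2)·(-463.0) + (-3)·(-427.8) = -385.3 kcal

ΔH = -385.3 kcal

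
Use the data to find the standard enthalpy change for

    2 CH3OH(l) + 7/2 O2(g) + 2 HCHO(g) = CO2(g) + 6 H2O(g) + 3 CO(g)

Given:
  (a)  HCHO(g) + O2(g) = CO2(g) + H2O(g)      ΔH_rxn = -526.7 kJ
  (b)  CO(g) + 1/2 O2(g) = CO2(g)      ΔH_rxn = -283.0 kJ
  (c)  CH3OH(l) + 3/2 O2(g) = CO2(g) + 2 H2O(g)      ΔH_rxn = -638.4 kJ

(a) × 2: (2)·(-526.7) = -1053.4 kJ
(b) reversed and × 3: (-3)·(-283.0) = +849.0 kJ
(c) × 2: (2)·(-638.4) = -1276.8 kJ
By Hess's law, ΔH_rxn = (2)·(-526.7) + (-3)·(-283.0) + (2)·(-638.4) = -1481.2 kJ

ΔH_rxn = -1481.2 kJ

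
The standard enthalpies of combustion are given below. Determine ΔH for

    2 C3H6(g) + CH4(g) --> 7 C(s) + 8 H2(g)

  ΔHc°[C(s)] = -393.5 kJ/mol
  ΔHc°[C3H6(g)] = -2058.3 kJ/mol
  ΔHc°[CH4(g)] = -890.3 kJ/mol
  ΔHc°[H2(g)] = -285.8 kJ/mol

With combustion enthalpies, reactants minus products:
= [2·(-2058.3) + 1·(-890.3)] − [7·(-393.5) + 8·(-285.8)]
= 34.0 kJ/mol

ΔH = 34.0 kJ/mol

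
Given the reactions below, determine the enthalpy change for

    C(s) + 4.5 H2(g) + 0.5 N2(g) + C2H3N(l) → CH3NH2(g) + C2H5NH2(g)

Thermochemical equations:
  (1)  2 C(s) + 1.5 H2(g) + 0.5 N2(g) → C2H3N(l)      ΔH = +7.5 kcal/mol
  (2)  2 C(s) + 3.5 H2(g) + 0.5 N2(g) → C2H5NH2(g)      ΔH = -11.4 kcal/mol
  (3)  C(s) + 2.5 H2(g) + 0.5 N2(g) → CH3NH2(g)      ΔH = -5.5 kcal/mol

ΔH = -24.4 kcal/mol

(1) reversed: -7.5 kcal/mol
(2) as written: -11.4 kcal/mol
(3) as written: -5.5 kcal/mol
Summing the manipulated equations, ΔH = (-1)·(+7.5) + (1)·(-11.4) + (1)·(-5.5) = -24.4 kcal/mol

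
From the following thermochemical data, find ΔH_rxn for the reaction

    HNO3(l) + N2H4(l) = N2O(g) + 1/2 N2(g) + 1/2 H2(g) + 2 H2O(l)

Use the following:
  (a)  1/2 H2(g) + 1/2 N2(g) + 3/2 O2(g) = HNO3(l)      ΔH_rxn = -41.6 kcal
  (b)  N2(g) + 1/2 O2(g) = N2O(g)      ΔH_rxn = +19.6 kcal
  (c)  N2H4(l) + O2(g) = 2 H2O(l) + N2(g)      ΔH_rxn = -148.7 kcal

ΔH_rxn = -87.5 kcal

(a) reversed: +41.6 kcal
(b) as written: +19.6 kcal
(c) as written: -148.7 kcal
ΔH_rxn = (-1)·(-41.6) + (1)·(+19.6) + (1)·(-148.7) = -87.5 kcal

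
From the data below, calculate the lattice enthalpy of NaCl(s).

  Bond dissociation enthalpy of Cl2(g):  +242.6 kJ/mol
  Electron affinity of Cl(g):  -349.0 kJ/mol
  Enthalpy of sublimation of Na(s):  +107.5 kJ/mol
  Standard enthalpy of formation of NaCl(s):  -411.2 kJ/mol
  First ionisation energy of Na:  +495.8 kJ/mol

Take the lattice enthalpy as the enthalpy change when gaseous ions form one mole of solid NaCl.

U = -786.8 kJ/mol

ΔHf° = 1·ΔHsub + 1·(ΣIE) + 1/2·D(Cl2) + 1·EA + U
-411.2 = 1·(+107.5) + 1·(+495.8) + 1/2·(+242.6) + 1·(-349.0) + U
U = -411.2 − (+375.6) = -786.8 kJ/mol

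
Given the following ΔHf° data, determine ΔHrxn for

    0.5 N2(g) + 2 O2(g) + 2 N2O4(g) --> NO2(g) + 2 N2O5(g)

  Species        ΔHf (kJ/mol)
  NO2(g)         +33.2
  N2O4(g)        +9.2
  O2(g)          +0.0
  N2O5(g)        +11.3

ΔHrxn = 37.4 kJ/mol

Products: 1·(+33.2) + 2·(+11.3) = +55.8
Reactants: 1/2·(+0.0) + 2·(+0.0) + 2·(+9.2) = +18.4
ΔHrxn = (+55.8) − (+18.4) = 37.4 kJ/mol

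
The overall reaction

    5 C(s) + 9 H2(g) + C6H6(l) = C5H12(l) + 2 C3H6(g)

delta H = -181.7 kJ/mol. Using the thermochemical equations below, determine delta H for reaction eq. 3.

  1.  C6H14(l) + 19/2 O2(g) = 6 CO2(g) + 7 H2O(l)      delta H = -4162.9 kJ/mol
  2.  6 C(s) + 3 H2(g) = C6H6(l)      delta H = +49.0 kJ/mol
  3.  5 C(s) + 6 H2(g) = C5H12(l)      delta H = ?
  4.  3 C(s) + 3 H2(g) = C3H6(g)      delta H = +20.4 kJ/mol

delta H = -173.5 kJ/mol

eq. 1: not needed (C6H14(l) appears nowhere else).
eq. 2 reversed (reverse to put C6H6(l) on the reactant side): -49.0 kJ/mol
eq. 3 as written (C5H12(l) already on the product side): contributes x
eq. 4 × 2 (scale by 2 for the 2 C3H6(g)): (2)·(+20.4) = +40.8 kJ/mol
-181.7 = (-49.0) + (+40.8) + x
x = (-181.7 − (-8.2)) / (1) = -173.5 kJ/mol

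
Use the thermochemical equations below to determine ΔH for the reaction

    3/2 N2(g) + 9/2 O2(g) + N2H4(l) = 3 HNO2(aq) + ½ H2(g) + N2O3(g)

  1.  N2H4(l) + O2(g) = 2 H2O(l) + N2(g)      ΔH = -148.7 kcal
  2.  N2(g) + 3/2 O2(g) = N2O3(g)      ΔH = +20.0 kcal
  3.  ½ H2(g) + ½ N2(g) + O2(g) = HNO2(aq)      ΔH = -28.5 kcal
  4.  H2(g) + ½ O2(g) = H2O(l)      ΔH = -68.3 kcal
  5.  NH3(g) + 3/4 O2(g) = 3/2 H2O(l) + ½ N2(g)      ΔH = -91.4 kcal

eq. 1 as written (N2H4(l) already on the reactant side): -148.7 kcal
eq. 2 as written (N2O3(g) already on the product side): +20.0 kcal
eq. 3 × 3 (scale by 3 for the 3 HNO2(aq)): (3)·(-28.5) = -85.5 kcal
eq. 4 reversed and × 2: (-2)·(-68.3) = +136.6 kcal
eq. 5: not needed (NH3(g) appears nowhere else).
ΔH = (1)·(-148.7) + (1)·(+20.0) + (3)·(-28.5) + (-2)·(-68.3) = -77.6 kcal

ΔH = -77.6 kcal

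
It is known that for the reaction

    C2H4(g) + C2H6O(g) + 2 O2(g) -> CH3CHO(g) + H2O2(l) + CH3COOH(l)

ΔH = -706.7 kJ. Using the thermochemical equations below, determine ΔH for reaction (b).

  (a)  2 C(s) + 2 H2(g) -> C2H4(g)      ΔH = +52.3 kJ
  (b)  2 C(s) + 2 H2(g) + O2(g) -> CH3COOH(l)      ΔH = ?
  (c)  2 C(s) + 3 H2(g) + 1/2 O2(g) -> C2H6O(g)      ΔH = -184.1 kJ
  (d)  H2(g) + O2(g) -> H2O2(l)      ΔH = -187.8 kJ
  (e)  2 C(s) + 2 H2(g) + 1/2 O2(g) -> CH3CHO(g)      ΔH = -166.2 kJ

ΔH = -484.5 kJ

(a) reversed (reverse to put C2H4(g) on the reactant side): -52.3 kJ
(b) as written (CH3COOH(l) already on the product side): contributes x
(c) reversed (reverse to put C2H6O(g) on the reactant side): +184.1 kJ
(d) as written (H2O2(l) already on the product side): -187.8 kJ
(e) as written (CH3CHO(g) already on the product side): -166.2 kJ
-706.7 = (-52.3) + (+184.1) + (-187.8) + (-166.2) + x
x = (-706.7 − (-222.2)) / (1) = -484.5 kJ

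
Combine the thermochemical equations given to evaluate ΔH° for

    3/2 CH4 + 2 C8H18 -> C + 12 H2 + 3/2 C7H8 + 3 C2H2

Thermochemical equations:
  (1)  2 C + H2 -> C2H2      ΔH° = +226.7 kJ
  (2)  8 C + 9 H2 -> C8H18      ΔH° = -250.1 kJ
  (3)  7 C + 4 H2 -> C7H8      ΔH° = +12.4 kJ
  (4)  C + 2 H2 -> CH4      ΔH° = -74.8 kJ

(1) × 3: (3)·(+226.7) = +680.1 kJ
(2) reversed and × 2: (-2)·(-250.1) = +500.2 kJ
(3) × 3/2: (3/2)·(+12.4) = +18.6 kJ
(4) reversed and × 3/2: (-3/2)·(-74.8) = +112.2 kJ
Summing the manipulated equations, ΔH° = (+680.1) + (+500.2) + (+18.6) + (+112.2) = 1311.1 kJ

ΔH° = 1311.1 kJ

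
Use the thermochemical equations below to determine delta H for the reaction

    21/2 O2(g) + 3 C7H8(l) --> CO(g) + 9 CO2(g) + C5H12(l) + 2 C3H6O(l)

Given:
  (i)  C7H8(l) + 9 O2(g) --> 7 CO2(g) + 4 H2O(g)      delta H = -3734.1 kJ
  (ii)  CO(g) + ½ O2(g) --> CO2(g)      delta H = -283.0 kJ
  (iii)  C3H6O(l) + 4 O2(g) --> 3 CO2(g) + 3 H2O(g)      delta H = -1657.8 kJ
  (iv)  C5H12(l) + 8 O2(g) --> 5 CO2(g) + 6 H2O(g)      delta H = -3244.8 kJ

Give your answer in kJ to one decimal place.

delta H = -4358.9 kJ

(i) × 3: (3)·(-3734.1) = -11202.3 kJ
(ii) reversed: +283.0 kJ
(iii) reversed and × 2: (-2)·(-1657.8) = +3315.6 kJ
(iv) reversed: +3244.8 kJ
By Hess's law, delta H = (-11202.3) + (+283.0) + (+3315.6) + (+3244.8) = -4358.9 kJ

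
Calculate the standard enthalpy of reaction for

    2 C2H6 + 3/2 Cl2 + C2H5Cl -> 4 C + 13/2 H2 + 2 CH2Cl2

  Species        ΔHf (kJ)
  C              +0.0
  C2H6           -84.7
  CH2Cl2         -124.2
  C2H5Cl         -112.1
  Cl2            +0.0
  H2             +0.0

Products: 4·(+0.0) + 13/2·(+0.0) + 2·(-124.2) = -248.4
Reactants: 2·(-84.7) + 3/2·(+0.0) + 1·(-112.1) = -281.5
ΔH_rxn = (-248.4) − (-281.5) = 33.1 kJ

ΔH_rxn = 33.1 kJ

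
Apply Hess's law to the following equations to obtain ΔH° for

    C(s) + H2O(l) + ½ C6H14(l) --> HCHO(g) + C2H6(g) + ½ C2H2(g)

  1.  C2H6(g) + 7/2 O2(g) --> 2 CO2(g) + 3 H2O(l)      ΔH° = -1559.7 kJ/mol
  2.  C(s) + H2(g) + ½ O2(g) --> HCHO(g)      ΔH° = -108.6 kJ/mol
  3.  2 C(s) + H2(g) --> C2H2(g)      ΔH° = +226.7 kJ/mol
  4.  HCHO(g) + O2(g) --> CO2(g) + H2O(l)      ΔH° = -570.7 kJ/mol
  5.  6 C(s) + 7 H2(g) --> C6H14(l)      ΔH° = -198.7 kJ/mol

ΔH° = 305.2 kJ/mol

eq. 1 reversed (C2H6(g) must end up as a product): +1559.7 kJ/mol
eq. 2 × 3: (3)·(-108.6) = -325.8 kJ/mol
eq. 3 × 1/2 (scale by 1/2 for the 1/2 C2H2(g)): (1/2)·(+226.7) = +113.35 kJ/mol
eq. 4 × 2: (2)·(-570.7) = -1141.4 kJ/mol
eq. 5 reversed and × 1/2 (reverse to put C6H14(l) on the reactant side; scale by 1/2 for the 1/2 C6H14(l)): (-1/2)·(-198.7) = +99.35 kJ/mol
ΔH° = (+1559.7) + (-325.8) + (+113.35) + (-1141.4) + (+99.35) = 305.2 kJ/mol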